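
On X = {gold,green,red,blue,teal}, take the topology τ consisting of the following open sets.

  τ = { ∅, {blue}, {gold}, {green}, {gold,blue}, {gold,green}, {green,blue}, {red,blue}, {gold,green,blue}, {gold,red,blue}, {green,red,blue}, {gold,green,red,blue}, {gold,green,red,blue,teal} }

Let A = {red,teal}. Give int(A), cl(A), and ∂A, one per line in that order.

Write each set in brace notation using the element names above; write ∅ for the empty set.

open subsets of A: ∅; so int(A) = ∅
closure: X∖int(X∖A) = X∖{gold,green,blue} = {red,teal}
∂A = {red,teal} minus ∅ = {red,teal}

int(A) = ∅
cl(A)  = {red,teal}
∂A     = {red,teal}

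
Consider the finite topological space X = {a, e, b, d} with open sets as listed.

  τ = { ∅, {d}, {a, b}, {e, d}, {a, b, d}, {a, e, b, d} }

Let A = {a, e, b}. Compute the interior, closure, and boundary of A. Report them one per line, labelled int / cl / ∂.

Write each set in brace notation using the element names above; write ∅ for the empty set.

opens ⊆ A: ∅, {a, b}; union → int = {a, b}
complement {d}; its interior {d}; cl(A) = X∖{d} = {a, e, b}
boundary = {a, e, b} ∖ {a, b} = {e}

int(A) = {a, b}
cl(A)  = {a, e, b}
∂A     = {e}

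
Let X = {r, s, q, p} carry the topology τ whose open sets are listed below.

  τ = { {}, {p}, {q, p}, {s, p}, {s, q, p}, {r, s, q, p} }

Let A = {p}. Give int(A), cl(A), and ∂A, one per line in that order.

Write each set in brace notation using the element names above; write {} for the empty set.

open subsets of A: {}, {p}; so int(A) = {p}
closure: X∖int(X∖A) = X∖{} = {r, s, q, p}
∂A = {r, s, q, p} minus {p} = {r, s, q}

int(A) = {p}
cl(A)  = {r, s, q, p}
∂A     = {r, s, q}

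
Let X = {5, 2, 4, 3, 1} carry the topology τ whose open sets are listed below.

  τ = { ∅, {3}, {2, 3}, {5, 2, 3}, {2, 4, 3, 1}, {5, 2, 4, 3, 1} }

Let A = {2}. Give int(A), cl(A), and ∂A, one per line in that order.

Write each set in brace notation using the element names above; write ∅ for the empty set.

interior: largest open inside A is ∅ (from ∅)
cl via duality: int({5, 4, 3, 1}) = {3}, so X∖{3} = {5, 2, 4, 1}
cl∖int = {5, 2, 4, 1}

int(A) = ∅
cl(A)  = {5, 2, 4, 1}
∂A     = {5, 2, 4, 1}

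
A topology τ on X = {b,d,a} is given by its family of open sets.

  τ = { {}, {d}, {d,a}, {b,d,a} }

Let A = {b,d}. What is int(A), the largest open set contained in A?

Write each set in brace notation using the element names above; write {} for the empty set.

{d}

opens ⊆ A: {}, {d}; union → int = {d}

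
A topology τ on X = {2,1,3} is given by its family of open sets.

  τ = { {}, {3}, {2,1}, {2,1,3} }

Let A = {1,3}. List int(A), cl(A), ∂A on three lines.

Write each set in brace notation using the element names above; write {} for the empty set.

int(A) = {3}
cl(A)  = {2,1,3}
∂A     = {2,1}

U open, U⊆A: {}, {3}. int(A) = ⋃ = {3}
X∖A={2}, int(X∖A)={}, hence cl(A)={2,1,3}
∂A: remove int from cl → {2,1}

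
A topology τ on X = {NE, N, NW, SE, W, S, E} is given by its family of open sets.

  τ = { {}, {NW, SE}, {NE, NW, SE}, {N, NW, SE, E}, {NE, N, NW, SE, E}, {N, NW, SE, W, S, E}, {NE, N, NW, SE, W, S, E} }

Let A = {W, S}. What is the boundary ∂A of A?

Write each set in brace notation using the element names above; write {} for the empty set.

{W, S}

open subsets of A: {}; so int(A) = {}
closure: X∖int(X∖A) = X∖{NE, N, NW, SE, E} = {W, S}
∂A = {W, S} minus {} = {W, S}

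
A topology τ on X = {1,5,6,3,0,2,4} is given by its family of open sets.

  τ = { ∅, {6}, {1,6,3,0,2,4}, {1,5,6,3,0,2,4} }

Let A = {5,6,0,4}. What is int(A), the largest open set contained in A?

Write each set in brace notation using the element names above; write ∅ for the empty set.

interior: largest open inside A is {6} (from ∅, {6})

{6}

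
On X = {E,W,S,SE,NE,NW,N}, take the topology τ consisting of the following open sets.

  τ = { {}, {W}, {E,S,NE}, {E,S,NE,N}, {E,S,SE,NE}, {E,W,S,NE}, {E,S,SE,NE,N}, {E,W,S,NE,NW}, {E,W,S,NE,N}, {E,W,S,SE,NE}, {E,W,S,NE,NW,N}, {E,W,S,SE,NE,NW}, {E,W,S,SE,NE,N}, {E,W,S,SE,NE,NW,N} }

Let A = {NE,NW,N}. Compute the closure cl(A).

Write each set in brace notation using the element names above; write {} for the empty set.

{E,S,SE,NE,NW,N}

cl via duality: int({E,W,S,SE}) = {W}, so X∖{W} = {E,S,SE,NE,NW,N}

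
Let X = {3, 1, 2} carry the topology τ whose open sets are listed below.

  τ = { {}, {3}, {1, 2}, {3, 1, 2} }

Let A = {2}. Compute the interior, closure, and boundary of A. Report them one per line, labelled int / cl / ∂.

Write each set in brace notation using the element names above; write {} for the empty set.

opens ⊆ A: {}; union → int = {}
complement {3, 1}; its interior {3}; cl(A) = X∖{3} = {1, 2}
boundary = {1, 2} ∖ {} = {1, 2}

int(A) = {}
cl(A)  = {1, 2}
∂A     = {1, 2}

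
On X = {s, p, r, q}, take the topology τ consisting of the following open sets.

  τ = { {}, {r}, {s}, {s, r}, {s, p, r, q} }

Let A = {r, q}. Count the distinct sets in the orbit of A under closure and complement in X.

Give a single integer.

6

closure: X∖int(X∖A) = X∖{s} = {p, r, q}
Let k=closure and c=complement:
  1. A     = {r, q}
  2. kA    = {p, r, q}
  3. cA    = {s, p}
  4. ckA   = {s}
  5. kcA   = {s, p, q}
  6. ckcA  = {r}
— saturated at 6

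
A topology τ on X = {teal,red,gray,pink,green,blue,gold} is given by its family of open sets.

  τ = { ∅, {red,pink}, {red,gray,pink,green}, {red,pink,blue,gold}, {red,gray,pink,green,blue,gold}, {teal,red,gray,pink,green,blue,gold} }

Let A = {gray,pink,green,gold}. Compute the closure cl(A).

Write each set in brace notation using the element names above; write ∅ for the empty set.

{teal,red,gray,pink,green,blue,gold}

X∖A={teal,red,blue}, int(X∖A)=∅, hence cl(A)={teal,red,gray,pink,green,blue,gold}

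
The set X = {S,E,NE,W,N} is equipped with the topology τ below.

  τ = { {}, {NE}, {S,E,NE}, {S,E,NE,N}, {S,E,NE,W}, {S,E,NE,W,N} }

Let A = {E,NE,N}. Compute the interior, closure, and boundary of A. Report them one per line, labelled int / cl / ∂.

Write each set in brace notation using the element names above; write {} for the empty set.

open subsets of A: {}, {NE}; so int(A) = {NE}
closure: X∖int(X∖A) = X∖{} = {S,E,NE,W,N}
∂A = {S,E,NE,W,N} minus {NE} = {S,E,W,N}

int(A) = {NE}
cl(A)  = {S,E,NE,W,N}
∂A     = {S,E,W,N}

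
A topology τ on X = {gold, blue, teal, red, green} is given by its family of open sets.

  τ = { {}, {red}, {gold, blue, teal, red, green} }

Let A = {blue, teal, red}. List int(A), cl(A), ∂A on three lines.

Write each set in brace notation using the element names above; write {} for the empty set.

U open, U⊆A: {}, {red}. int(A) = ⋃ = {red}
X∖A={gold, green}, int(X∖A)={}, hence cl(A)={gold, blue, teal, red, green}
∂A: remove int from cl → {gold, blue, teal, green}

int(A) = {red}
cl(A)  = {gold, blue, teal, red, green}
∂A     = {gold, blue, teal, green}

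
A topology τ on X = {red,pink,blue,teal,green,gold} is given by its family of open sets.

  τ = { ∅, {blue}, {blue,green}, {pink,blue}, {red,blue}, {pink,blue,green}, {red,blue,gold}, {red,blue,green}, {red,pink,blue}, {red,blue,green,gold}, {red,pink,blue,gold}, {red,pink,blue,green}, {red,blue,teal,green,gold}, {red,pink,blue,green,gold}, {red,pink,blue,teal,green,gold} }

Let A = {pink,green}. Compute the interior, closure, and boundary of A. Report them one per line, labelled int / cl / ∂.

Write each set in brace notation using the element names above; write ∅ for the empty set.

int(A) = ∅
cl(A)  = {pink,teal,green}
∂A     = {pink,teal,green}

U open, U⊆A: ∅. int(A) = ⋃ = ∅
X∖A={red,blue,teal,gold}, int(X∖A)={red,blue,gold}, hence cl(A)={pink,teal,green}
∂A: remove int from cl → {pink,teal,green}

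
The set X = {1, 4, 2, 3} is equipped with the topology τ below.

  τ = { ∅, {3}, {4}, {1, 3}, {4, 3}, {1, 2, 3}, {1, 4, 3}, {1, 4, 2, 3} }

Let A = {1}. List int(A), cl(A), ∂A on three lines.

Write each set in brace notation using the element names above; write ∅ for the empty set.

int(A) = ∅
cl(A)  = {1, 2}
∂A     = {1, 2}

interior: largest open inside A is ∅ (from ∅)
cl via duality: int({4, 2, 3}) = {4, 3}, so X∖{4, 3} = {1, 2}
cl∖int = {1, 2}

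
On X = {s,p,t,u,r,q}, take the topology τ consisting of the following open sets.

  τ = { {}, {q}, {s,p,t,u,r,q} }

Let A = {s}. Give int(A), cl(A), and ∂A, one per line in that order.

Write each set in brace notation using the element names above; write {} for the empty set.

interior: largest open inside A is {} (from {})
cl via duality: int({p,t,u,r,q}) = {q}, so X∖{q} = {s,p,t,u,r}
cl∖int = {s,p,t,u,r}

int(A) = {}
cl(A)  = {s,p,t,u,r}
∂A     = {s,p,t,u,r}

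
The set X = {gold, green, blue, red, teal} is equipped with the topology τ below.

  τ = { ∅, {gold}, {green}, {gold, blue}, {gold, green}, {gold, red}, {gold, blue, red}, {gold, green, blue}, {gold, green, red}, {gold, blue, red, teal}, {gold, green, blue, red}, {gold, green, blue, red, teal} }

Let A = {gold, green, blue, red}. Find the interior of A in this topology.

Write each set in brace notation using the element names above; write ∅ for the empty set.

{gold, green, blue, red}

interior: largest open inside A is {gold, green, blue, red} (from ∅, {gold}, {green}, {gold, green}, {gold, blue}, {gold, red}, {gold, green, blue}, {gold, green, red}, {gold, blue, red}, {gold, green, blue, red})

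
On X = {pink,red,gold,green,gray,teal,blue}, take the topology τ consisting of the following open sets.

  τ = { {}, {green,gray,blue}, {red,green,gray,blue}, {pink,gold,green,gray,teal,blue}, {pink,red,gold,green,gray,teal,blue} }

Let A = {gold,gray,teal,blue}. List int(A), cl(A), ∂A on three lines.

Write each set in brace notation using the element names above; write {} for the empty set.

int(A) = {}
cl(A)  = {pink,red,gold,green,gray,teal,blue}
∂A     = {pink,red,gold,green,gray,teal,blue}

U open, U⊆A: {}. int(A) = ⋃ = {}
X∖A={pink,red,green}, int(X∖A)={}, hence cl(A)={pink,red,gold,green,gray,teal,blue}
∂A: remove int from cl → {pink,red,gold,green,gray,teal,blue}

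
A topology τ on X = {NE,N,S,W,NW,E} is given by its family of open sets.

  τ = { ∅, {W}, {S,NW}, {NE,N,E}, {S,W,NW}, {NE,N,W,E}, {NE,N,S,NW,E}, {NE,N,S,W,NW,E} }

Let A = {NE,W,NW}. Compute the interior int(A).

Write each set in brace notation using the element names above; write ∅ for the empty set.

open subsets of A: ∅, {W}; so int(A) = {W}

{W}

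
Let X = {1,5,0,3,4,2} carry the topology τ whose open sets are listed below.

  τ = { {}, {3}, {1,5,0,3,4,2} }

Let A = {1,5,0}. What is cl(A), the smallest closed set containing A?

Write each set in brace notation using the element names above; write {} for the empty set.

{1,5,0,4,2}

cl via duality: int({3,4,2}) = {3}, so X∖{3} = {1,5,0,4,2}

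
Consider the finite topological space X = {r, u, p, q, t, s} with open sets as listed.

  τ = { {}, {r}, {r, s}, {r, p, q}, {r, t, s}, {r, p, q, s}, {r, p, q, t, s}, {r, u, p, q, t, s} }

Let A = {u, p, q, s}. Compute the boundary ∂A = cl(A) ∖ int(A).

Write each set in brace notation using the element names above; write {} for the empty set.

interior: largest open inside A is {} (from {})
cl via duality: int({r, t}) = {r}, so X∖{r} = {u, p, q, t, s}
cl∖int = {u, p, q, t, s}

{u, p, q, t, s}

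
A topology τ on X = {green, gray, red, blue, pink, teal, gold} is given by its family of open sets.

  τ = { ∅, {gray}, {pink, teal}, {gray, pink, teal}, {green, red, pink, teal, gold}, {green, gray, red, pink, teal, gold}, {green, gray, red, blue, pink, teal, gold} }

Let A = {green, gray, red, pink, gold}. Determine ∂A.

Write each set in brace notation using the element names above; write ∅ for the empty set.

opens ⊆ A: ∅, {gray}; union → int = {gray}
complement {blue, teal}; its interior ∅; cl(A) = X∖∅ = {green, gray, red, blue, pink, teal, gold}
boundary = {green, gray, red, blue, pink, teal, gold} ∖ {gray} = {green, red, blue, pink, teal, gold}

{green, red, blue, pink, teal, gold}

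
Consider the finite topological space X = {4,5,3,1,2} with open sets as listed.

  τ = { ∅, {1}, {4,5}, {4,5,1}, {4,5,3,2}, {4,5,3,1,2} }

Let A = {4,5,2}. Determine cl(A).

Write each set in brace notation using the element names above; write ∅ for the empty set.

{4,5,3,2}

complement {3,1}; its interior {1}; cl(A) = X∖{1} = {4,5,3,2}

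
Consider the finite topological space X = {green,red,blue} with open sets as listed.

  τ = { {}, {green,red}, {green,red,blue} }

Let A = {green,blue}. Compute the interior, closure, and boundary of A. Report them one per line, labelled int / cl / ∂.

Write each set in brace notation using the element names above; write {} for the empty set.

int(A) = {}
cl(A)  = {green,red,blue}
∂A     = {green,red,blue}

interior: largest open inside A is {} (from {})
cl via duality: int({red}) = {}, so X∖{} = {green,red,blue}
cl∖int = {green,red,blue}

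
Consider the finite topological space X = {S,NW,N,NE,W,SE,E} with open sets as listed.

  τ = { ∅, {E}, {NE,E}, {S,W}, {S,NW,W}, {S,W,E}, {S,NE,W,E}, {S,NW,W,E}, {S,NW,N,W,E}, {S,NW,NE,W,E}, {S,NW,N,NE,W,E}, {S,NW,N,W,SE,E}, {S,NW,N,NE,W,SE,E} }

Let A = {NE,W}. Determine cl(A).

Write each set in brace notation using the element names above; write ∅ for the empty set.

X∖A={S,NW,N,SE,E}, int(X∖A)={E}, hence cl(A)={S,NW,N,NE,W,SE}

{S,NW,N,NE,W,SE}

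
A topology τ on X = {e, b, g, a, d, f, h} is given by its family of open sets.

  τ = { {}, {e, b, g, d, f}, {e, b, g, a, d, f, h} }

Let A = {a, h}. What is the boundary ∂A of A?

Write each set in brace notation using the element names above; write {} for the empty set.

{a, h}

U open, U⊆A: {}. int(A) = ⋃ = {}
X∖A={e, b, g, d, f}, int(X∖A)={e, b, g, d, f}, hence cl(A)={a, h}
∂A: remove int from cl → {a, h}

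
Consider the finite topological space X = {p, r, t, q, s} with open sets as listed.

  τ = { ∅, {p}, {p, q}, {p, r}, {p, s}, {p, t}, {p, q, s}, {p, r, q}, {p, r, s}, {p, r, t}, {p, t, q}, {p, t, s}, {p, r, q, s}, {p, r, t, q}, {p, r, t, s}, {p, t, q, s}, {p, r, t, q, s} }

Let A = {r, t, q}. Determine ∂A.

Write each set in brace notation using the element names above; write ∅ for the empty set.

{r, t, q}

interior: largest open inside A is ∅ (from ∅)
cl via duality: int({p, s}) = {p, s}, so X∖{p, s} = {r, t, q}
cl∖int = {r, t, q}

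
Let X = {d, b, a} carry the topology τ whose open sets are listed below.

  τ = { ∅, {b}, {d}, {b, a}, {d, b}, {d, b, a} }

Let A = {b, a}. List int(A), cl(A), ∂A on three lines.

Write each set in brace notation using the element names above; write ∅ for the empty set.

int(A) = {b, a}
cl(A)  = {b, a}
∂A     = ∅

open subsets of A: ∅, {b}, {b, a}; so int(A) = {b, a}
closure: X∖int(X∖A) = X∖{d} = {b, a}
∂A = {b, a} minus {b, a} = ∅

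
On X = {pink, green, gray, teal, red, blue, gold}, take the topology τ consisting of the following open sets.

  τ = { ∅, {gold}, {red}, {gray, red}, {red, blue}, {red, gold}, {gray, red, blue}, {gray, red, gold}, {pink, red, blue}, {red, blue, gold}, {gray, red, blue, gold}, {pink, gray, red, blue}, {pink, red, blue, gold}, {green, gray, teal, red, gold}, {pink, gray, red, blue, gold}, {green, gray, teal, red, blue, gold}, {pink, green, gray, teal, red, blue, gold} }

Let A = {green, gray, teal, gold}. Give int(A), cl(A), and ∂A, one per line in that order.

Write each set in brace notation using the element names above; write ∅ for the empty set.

open subsets of A: ∅, {gold}; so int(A) = {gold}
closure: X∖int(X∖A) = X∖{pink, red, blue} = {green, gray, teal, gold}
∂A = {green, gray, teal, gold} minus {gold} = {green, gray, teal}

int(A) = {gold}
cl(A)  = {green, gray, teal, gold}
∂A     = {green, gray, teal}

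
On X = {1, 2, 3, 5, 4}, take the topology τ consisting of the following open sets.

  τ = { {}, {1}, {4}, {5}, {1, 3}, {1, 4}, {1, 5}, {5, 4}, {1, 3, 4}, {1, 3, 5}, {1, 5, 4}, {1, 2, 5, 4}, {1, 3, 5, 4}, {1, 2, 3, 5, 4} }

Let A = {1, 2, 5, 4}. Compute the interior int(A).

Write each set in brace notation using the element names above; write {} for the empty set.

{1, 2, 5, 4}

U open, U⊆A: {}, {4}, {5}, {1}, {1, 5}, {1, 4}, {5, 4}, {1, 5, 4}, {1, 2, 5, 4}. int(A) = ⋃ = {1, 2, 5, 4}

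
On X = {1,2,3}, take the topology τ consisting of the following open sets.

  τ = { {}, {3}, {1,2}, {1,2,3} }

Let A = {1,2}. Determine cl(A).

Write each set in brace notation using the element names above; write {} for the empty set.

{1,2}

closure: X∖int(X∖A) = X∖{3} = {1,2}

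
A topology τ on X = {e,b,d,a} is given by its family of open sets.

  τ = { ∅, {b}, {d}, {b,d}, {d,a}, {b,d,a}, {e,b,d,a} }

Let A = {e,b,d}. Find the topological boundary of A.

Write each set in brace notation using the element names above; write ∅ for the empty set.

{e,a}

U open, U⊆A: ∅, {d}, {b}, {b,d}. int(A) = ⋃ = {b,d}
X∖A={a}, int(X∖A)=∅, hence cl(A)={e,b,d,a}
∂A: remove int from cl → {e,a}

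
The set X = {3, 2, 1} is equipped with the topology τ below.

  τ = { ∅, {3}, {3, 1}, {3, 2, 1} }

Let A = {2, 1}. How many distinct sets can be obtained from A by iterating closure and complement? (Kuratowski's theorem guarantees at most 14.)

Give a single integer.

cl via duality: int({3}) = {3}, so X∖{3} = {2, 1}
Write k for closure, c for complement:
  1. A     = {2, 1}
  2. cA    = {3}
  3. kcA   = {3, 2, 1}
  4. ckcA  = ∅
applying k or c yields no new set

4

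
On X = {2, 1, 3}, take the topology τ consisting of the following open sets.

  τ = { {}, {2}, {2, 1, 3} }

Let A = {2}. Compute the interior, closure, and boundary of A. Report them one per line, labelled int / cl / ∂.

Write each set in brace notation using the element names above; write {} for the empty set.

interior: largest open inside A is {2} (from {}, {2})
cl via duality: int({1, 3}) = {}, so X∖{} = {2, 1, 3}
cl∖int = {1, 3}

int(A) = {2}
cl(A)  = {2, 1, 3}
∂A     = {1, 3}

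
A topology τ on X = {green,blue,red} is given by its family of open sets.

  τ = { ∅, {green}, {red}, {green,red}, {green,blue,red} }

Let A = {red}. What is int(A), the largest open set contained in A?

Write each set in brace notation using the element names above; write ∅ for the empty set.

open subsets of A: ∅, {red}; so int(A) = {red}

{red}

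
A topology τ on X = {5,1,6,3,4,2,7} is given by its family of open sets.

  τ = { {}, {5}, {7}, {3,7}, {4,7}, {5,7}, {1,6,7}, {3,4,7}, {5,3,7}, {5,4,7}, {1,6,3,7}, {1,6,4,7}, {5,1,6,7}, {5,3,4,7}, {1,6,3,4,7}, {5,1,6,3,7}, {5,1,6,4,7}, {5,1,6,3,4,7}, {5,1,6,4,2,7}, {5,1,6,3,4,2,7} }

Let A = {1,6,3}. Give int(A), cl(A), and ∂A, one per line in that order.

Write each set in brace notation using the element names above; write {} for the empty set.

opens ⊆ A: {}; union → int = {}
complement {5,4,2,7}; its interior {5,4,7}; cl(A) = X∖{5,4,7} = {1,6,3,2}
boundary = {1,6,3,2} ∖ {} = {1,6,3,2}

int(A) = {}
cl(A)  = {1,6,3,2}
∂A     = {1,6,3,2}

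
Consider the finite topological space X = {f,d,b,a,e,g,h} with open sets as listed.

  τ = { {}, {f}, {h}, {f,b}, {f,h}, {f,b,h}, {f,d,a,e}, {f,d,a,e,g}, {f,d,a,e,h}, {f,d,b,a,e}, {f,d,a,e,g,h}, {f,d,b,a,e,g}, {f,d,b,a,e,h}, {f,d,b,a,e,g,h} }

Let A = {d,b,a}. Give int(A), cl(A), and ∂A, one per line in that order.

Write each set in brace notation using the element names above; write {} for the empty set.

int(A) = {}
cl(A)  = {d,b,a,e,g}
∂A     = {d,b,a,e,g}

opens ⊆ A: {}; union → int = {}
complement {f,e,g,h}; its interior {f,h}; cl(A) = X∖{f,h} = {d,b,a,e,g}
boundary = {d,b,a,e,g} ∖ {} = {d,b,a,e,g}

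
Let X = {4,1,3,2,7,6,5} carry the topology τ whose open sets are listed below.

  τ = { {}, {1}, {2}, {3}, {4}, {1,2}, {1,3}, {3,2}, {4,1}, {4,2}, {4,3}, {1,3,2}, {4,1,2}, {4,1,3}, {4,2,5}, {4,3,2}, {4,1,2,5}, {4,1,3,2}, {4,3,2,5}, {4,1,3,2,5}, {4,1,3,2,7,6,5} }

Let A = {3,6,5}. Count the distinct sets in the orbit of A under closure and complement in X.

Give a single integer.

closure: X∖int(X∖A) = X∖{4,1,2} = {3,7,6,5}
Let k=closure and c=complement:
  1. A     = {3,6,5}
  2. kA    = {3,7,6,5}
  3. cA    = {4,1,2,7}
  4. ckA   = {4,1,2}
  5. kcA   = {4,1,2,7,6,5}
  6. ckcA  = {3}
  7. kckcA = {3,7,6}
  8. ckckcA = {4,1,2,5}
— saturated at 8

8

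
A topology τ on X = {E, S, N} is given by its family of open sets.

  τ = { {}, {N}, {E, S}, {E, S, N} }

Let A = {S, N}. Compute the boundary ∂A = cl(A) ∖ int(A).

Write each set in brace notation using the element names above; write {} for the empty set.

{E, S}

U open, U⊆A: {}, {N}. int(A) = ⋃ = {N}
X∖A={E}, int(X∖A)={}, hence cl(A)={E, S, N}
∂A: remove int from cl → {E, S}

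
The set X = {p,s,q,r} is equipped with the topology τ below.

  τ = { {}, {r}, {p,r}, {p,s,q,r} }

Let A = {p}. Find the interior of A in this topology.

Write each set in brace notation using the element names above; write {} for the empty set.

{}

U open, U⊆A: {}. int(A) = ⋃ = {}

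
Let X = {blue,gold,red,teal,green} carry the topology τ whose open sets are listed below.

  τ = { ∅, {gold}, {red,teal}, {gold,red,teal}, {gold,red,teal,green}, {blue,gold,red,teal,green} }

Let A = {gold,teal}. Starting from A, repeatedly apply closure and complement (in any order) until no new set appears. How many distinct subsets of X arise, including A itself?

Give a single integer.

8

complement {blue,red,green}; its interior ∅; cl(A) = X∖∅ = {blue,gold,red,teal,green}
With k = closure, c = complement:
  1. A     = {gold,teal}
  2. kA    = {blue,gold,red,teal,green}
  3. cA    = {blue,red,green}
  4. ckA   = ∅
  5. kcA   = {blue,red,teal,green}
  6. ckcA  = {gold}
  7. kckcA = {blue,gold,green}
  8. ckckcA = {red,teal}
k, c of each give nothing new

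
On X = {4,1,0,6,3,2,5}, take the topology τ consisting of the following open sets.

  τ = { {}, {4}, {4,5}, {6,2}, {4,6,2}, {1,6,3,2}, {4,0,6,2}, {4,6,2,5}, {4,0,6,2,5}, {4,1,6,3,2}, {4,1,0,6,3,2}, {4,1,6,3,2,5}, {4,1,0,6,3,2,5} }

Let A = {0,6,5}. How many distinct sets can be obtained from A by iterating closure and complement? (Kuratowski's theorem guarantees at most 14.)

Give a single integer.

10

closure: X∖int(X∖A) = X∖{4} = {1,0,6,3,2,5}
Let k=closure and c=complement:
  1. A     = {0,6,5}
  2. kA    = {1,0,6,3,2,5}
  3. cA    = {4,1,3,2}
  4. ckA   = {4}
  5. kcA   = {4,1,0,6,3,2,5}
  6. kckA  = {4,0,5}
  7. ckcA  = {}
  8. ckckA = {1,6,3,2}
  9. kckckA = {1,0,6,3,2}
  10. ckckckA = {4,5}
— saturated at 10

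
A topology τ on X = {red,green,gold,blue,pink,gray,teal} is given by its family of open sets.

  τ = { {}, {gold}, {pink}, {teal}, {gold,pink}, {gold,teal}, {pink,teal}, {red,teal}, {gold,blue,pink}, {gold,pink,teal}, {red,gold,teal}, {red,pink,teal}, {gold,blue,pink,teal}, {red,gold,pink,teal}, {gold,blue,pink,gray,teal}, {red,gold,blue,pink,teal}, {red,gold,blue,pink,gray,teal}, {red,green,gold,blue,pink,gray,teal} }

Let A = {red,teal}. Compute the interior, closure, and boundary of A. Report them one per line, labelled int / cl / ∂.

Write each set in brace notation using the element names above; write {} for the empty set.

interior: largest open inside A is {red,teal} (from {}, {teal}, {red,teal})
cl via duality: int({green,gold,blue,pink,gray}) = {gold,blue,pink}, so X∖{gold,blue,pink} = {red,green,gray,teal}
cl∖int = {green,gray}

int(A) = {red,teal}
cl(A)  = {red,green,gray,teal}
∂A     = {green,gray}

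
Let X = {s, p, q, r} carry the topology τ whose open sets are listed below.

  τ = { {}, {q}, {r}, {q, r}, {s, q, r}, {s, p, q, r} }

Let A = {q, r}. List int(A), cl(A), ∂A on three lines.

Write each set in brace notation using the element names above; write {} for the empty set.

opens ⊆ A: {}, {q}, {r}, {q, r}; union → int = {q, r}
complement {s, p}; its interior {}; cl(A) = X∖{} = {s, p, q, r}
boundary = {s, p, q, r} ∖ {q, r} = {s, p}

int(A) = {q, r}
cl(A)  = {s, p, q, r}
∂A     = {s, p}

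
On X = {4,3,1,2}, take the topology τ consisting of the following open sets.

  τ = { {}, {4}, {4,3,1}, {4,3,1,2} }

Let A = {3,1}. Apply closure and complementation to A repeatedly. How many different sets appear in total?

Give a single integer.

6

complement {4,2}; its interior {4}; cl(A) = X∖{4} = {3,1,2}
With k = closure, c = complement:
  1. A     = {3,1}
  2. kA    = {3,1,2}
  3. cA    = {4,2}
  4. ckA   = {4}
  5. kcA   = {4,3,1,2}
  6. ckcA  = {}
k, c of each give nothing new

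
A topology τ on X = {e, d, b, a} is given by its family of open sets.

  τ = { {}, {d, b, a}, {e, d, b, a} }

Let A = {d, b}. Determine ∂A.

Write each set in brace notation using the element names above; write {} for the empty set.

opens ⊆ A: {}; union → int = {}
complement {e, a}; its interior {}; cl(A) = X∖{} = {e, d, b, a}
boundary = {e, d, b, a} ∖ {} = {e, d, b, a}

{e, d, b, a}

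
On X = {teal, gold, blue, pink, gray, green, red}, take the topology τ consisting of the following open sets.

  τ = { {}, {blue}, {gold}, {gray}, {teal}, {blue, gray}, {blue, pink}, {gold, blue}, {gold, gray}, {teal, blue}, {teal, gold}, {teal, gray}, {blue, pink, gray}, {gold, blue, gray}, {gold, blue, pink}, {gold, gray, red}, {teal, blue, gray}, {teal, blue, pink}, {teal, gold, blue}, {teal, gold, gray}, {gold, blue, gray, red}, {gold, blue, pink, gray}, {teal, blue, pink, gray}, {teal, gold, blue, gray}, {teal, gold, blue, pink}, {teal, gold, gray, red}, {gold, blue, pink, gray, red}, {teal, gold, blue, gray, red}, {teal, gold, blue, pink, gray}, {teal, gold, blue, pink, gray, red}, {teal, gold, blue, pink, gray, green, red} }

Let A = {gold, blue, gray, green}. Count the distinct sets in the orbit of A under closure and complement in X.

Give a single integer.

complement {teal, pink, red}; its interior {teal}; cl(A) = X∖{teal} = {gold, blue, pink, gray, green, red}
With k = closure, c = complement:
  1. A     = {gold, blue, gray, green}
  2. kA    = {gold, blue, pink, gray, green, red}
  3. cA    = {teal, pink, red}
  4. ckA   = {teal}
  5. kcA   = {teal, pink, green, red}
  6. kckA  = {teal, green}
  7. ckcA  = {gold, blue, gray}
  8. ckckA = {gold, blue, pink, gray, red}
k, c of each give nothing new

8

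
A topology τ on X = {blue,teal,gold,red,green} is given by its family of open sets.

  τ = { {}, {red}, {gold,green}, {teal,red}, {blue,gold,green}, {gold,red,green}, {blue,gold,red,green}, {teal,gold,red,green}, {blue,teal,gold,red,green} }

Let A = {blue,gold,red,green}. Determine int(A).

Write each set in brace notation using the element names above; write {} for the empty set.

U open, U⊆A: {}, {red}, {gold,green}, {blue,gold,green}, {gold,red,green}, {blue,gold,red,green}. int(A) = ⋃ = {blue,gold,red,green}

{blue,gold,red,green}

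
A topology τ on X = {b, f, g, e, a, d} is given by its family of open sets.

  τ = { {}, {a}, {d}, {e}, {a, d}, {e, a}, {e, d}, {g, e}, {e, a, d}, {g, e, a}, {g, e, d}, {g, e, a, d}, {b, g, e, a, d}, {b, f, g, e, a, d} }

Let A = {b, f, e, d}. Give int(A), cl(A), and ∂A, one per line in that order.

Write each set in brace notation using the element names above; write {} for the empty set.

int(A) = {e, d}
cl(A)  = {b, f, g, e, d}
∂A     = {b, f, g}

interior: largest open inside A is {e, d} (from {}, {e}, {d}, {e, d})
cl via duality: int({g, a}) = {a}, so X∖{a} = {b, f, g, e, d}
cl∖int = {b, f, g}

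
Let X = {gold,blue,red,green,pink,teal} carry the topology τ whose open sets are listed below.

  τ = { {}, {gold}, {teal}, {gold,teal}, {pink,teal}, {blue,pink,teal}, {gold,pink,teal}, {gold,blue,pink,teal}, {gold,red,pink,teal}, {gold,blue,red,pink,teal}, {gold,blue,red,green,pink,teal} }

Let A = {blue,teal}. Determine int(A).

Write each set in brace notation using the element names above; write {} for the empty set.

{teal}

U open, U⊆A: {}, {teal}. int(A) = ⋃ = {teal}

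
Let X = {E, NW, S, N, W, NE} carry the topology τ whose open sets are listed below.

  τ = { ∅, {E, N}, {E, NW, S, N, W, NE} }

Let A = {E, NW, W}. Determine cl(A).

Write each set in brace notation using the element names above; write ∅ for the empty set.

{E, NW, S, N, W, NE}

closure: X∖int(X∖A) = X∖∅ = {E, NW, S, N, W, NE}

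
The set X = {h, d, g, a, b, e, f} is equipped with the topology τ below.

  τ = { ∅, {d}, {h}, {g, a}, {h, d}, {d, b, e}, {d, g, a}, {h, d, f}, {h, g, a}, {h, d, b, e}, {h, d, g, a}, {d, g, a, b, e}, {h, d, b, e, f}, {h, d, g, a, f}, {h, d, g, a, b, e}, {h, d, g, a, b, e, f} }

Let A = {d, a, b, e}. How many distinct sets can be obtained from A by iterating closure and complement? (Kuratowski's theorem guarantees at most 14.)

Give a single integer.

cl via duality: int({h, g, f}) = {h}, so X∖{h} = {d, g, a, b, e, f}
Write k for closure, c for complement:
  1. A     = {d, a, b, e}
  2. kA    = {d, g, a, b, e, f}
  3. cA    = {h, g, f}
  4. ckA   = {h}
  5. kcA   = {h, g, a, f}
  6. kckA  = {h, f}
  7. ckcA  = {d, b, e}
  8. ckckA = {d, g, a, b, e}
  9. kckcA = {d, b, e, f}
  10. ckckcA = {h, g, a}
applying k or c yields no new set

10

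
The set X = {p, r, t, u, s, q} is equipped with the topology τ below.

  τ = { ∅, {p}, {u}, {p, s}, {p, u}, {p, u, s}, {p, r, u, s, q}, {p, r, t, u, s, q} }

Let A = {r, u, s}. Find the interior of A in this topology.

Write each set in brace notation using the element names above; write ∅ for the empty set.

interior: largest open inside A is {u} (from ∅, {u})

{u}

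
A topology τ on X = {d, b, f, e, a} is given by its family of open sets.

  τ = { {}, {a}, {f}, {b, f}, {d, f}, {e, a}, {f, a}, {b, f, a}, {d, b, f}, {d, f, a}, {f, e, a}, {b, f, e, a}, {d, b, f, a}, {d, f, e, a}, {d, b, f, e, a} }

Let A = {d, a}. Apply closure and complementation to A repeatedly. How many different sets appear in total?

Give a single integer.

8

X∖A={b, f, e}, int(X∖A)={b, f}, hence cl(A)={d, e, a}
Orbit (k=closure, c=complement):
  1. A     = {d, a}
  2. kA    = {d, e, a}
  3. cA    = {b, f, e}
  4. ckA   = {b, f}
  5. kcA   = {d, b, f, e}
  6. kckA  = {d, b, f}
  7. ckcA  = {a}
  8. ckckA = {e, a}
(closed under both — stop)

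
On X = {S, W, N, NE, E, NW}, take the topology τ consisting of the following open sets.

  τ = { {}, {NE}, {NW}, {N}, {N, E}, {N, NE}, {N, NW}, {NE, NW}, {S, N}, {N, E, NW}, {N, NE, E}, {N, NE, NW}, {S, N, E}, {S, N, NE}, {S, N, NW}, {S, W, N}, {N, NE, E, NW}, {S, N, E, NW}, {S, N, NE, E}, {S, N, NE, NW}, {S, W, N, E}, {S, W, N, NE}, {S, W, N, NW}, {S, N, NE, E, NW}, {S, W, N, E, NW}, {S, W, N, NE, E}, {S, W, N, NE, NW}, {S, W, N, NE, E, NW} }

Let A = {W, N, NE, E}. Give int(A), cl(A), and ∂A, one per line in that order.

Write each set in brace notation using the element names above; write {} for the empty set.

U open, U⊆A: {}, {N}, {NE}, {N, E}, {N, NE}, {N, NE, E}. int(A) = ⋃ = {N, NE, E}
X∖A={S, NW}, int(X∖A)={NW}, hence cl(A)={S, W, N, NE, E}
∂A: remove int from cl → {S, W}

int(A) = {N, NE, E}
cl(A)  = {S, W, N, NE, E}
∂A     = {S, W}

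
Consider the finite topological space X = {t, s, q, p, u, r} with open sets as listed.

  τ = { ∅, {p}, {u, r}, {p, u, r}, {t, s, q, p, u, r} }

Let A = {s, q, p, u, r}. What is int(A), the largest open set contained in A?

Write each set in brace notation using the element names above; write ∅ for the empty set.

{p, u, r}

open subsets of A: ∅, {p}, {u, r}, {p, u, r}; so int(A) = {p, u, r}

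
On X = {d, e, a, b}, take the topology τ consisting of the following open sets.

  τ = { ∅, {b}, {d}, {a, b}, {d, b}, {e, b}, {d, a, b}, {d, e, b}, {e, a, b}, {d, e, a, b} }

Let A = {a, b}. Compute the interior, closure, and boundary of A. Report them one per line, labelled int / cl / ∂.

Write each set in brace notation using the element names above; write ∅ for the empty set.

interior: largest open inside A is {a, b} (from ∅, {b}, {a, b})
cl via duality: int({d, e}) = {d}, so X∖{d} = {e, a, b}
cl∖int = {e}

int(A) = {a, b}
cl(A)  = {e, a, b}
∂A     = {e}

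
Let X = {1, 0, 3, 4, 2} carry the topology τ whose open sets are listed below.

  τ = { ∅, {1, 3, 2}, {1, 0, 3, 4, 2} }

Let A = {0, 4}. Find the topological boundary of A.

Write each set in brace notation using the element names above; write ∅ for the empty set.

{0, 4}

opens ⊆ A: ∅; union → int = ∅
complement {1, 3, 2}; its interior {1, 3, 2}; cl(A) = X∖{1, 3, 2} = {0, 4}
boundary = {0, 4} ∖ ∅ = {0, 4}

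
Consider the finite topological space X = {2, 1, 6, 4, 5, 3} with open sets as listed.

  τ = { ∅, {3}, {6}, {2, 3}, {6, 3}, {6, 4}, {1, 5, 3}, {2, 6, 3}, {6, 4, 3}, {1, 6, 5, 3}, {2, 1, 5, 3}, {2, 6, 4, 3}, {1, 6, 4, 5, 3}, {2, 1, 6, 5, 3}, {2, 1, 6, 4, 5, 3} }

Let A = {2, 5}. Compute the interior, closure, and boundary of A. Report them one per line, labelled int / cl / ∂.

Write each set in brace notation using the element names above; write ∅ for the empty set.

interior: largest open inside A is ∅ (from ∅)
cl via duality: int({1, 6, 4, 3}) = {6, 4, 3}, so X∖{6, 4, 3} = {2, 1, 5}
cl∖int = {2, 1, 5}

int(A) = ∅
cl(A)  = {2, 1, 5}
∂A     = {2, 1, 5}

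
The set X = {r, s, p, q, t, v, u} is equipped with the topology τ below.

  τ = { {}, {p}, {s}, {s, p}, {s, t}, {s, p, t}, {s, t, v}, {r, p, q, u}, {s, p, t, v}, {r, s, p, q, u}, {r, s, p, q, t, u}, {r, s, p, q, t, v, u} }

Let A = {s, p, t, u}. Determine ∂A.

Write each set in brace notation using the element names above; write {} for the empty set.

interior: largest open inside A is {s, p, t} (from {}, {s}, {p}, {s, p}, {s, t}, {s, p, t})
cl via duality: int({r, q, v}) = {}, so X∖{} = {r, s, p, q, t, v, u}
cl∖int = {r, q, v, u}

{r, q, v, u}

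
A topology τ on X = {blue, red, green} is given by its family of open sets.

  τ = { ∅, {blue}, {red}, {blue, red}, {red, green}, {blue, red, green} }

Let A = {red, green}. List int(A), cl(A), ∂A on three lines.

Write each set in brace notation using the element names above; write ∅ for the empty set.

int(A) = {red, green}
cl(A)  = {red, green}
∂A     = ∅

opens ⊆ A: ∅, {red}, {red, green}; union → int = {red, green}
complement {blue}; its interior {blue}; cl(A) = X∖{blue} = {red, green}
boundary = {red, green} ∖ {red, green} = ∅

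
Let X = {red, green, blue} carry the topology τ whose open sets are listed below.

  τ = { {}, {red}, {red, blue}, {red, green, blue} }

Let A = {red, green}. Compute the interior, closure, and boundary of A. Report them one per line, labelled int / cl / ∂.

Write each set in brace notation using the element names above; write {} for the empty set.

opens ⊆ A: {}, {red}; union → int = {red}
complement {blue}; its interior {}; cl(A) = X∖{} = {red, green, blue}
boundary = {red, green, blue} ∖ {red} = {green, blue}

int(A) = {red}
cl(A)  = {red, green, blue}
∂A     = {green, blue}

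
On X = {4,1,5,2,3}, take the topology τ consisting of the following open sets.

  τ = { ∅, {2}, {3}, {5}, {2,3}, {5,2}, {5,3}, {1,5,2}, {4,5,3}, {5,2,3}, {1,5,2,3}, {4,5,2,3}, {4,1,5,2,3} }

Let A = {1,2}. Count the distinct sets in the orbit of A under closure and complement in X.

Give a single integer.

4

X∖A={4,5,3}, int(X∖A)={4,5,3}, hence cl(A)={1,2}
Orbit (k=closure, c=complement):
  1. A     = {1,2}
  2. cA    = {4,5,3}
  3. kcA   = {4,1,5,3}
  4. ckcA  = {2}
(closed under both — stop)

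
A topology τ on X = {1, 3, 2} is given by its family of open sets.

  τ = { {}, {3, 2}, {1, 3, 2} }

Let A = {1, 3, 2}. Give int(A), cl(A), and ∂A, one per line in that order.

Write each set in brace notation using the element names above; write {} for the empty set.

int(A) = {1, 3, 2}
cl(A)  = {1, 3, 2}
∂A     = {}

open subsets of A: {}, {3, 2}, {1, 3, 2}; so int(A) = {1, 3, 2}
closure: X∖int(X∖A) = X∖{} = {1, 3, 2}
∂A = {1, 3, 2} minus {1, 3, 2} = {}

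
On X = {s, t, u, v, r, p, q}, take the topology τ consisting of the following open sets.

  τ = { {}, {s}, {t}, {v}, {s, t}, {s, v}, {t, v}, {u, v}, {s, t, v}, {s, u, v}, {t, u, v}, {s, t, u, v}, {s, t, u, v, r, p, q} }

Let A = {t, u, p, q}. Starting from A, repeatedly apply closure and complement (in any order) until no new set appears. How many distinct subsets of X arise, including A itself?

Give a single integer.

8

X∖A={s, v, r}, int(X∖A)={s, v}, hence cl(A)={t, u, r, p, q}
Orbit (k=closure, c=complement):
  1. A     = {t, u, p, q}
  2. kA    = {t, u, r, p, q}
  3. cA    = {s, v, r}
  4. ckA   = {s, v}
  5. kcA   = {s, u, v, r, p, q}
  6. ckcA  = {t}
  7. kckcA = {t, r, p, q}
  8. ckckcA = {s, u, v}
(closed under both — stop)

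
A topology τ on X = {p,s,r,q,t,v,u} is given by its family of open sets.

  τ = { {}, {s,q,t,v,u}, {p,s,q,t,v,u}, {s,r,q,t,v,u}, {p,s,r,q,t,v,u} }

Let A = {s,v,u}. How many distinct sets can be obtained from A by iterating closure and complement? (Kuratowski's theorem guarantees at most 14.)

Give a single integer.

4

cl via duality: int({p,r,q,t}) = {}, so X∖{} = {p,s,r,q,t,v,u}
Write k for closure, c for complement:
  1. A     = {s,v,u}
  2. kA    = {p,s,r,q,t,v,u}
  3. cA    = {p,r,q,t}
  4. ckA   = {}
applying k or c yields no new set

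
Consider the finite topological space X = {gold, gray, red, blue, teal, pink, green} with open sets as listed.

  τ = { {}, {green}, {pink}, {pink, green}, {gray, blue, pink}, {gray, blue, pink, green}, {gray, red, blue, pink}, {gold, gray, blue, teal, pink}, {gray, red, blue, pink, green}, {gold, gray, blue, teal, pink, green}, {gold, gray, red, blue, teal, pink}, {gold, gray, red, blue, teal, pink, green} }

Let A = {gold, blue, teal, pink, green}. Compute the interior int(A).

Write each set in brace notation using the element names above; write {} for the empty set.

interior: largest open inside A is {pink, green} (from {}, {pink}, {green}, {pink, green})

{pink, green}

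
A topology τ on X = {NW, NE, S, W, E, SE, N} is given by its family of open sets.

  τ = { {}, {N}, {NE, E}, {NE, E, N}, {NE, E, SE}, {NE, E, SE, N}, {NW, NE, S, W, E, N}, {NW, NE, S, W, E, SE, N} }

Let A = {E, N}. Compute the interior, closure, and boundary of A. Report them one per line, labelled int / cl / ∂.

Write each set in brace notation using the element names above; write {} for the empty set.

interior: largest open inside A is {N} (from {}, {N})
cl via duality: int({NW, NE, S, W, SE}) = {}, so X∖{} = {NW, NE, S, W, E, SE, N}
cl∖int = {NW, NE, S, W, E, SE}

int(A) = {N}
cl(A)  = {NW, NE, S, W, E, SE, N}
∂A     = {NW, NE, S, W, E, SE}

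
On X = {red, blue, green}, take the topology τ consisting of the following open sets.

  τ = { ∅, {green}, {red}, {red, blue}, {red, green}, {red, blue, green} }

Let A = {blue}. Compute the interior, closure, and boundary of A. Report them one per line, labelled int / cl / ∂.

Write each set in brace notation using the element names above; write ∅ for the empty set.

int(A) = ∅
cl(A)  = {blue}
∂A     = {blue}

U open, U⊆A: ∅. int(A) = ⋃ = ∅
X∖A={red, green}, int(X∖A)={red, green}, hence cl(A)={blue}
∂A: remove int from cl → {blue}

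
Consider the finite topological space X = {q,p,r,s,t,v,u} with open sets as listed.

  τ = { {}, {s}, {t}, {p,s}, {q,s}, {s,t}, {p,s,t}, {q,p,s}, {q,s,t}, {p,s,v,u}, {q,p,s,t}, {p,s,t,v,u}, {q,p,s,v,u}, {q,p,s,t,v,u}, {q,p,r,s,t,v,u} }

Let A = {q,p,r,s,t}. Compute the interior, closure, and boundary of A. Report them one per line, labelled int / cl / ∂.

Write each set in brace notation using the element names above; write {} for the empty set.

int(A) = {q,p,s,t}
cl(A)  = {q,p,r,s,t,v,u}
∂A     = {r,v,u}

opens ⊆ A: {}, {t}, {s}, {p,s}, {q,s}, {s,t}, {p,s,t}, {q,s,t}, {q,p,s}, {q,p,s,t}; union → int = {q,p,s,t}
complement {v,u}; its interior {}; cl(A) = X∖{} = {q,p,r,s,t,v,u}
boundary = {q,p,r,s,t,v,u} ∖ {q,p,s,t} = {r,v,u}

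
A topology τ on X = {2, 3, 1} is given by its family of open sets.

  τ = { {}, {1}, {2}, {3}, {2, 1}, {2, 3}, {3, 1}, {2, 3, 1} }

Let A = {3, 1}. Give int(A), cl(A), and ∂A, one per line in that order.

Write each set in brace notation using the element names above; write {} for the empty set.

int(A) = {3, 1}
cl(A)  = {3, 1}
∂A     = {}

open subsets of A: {}, {3}, {1}, {3, 1}; so int(A) = {3, 1}
closure: X∖int(X∖A) = X∖{2} = {3, 1}
∂A = {3, 1} minus {3, 1} = {}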